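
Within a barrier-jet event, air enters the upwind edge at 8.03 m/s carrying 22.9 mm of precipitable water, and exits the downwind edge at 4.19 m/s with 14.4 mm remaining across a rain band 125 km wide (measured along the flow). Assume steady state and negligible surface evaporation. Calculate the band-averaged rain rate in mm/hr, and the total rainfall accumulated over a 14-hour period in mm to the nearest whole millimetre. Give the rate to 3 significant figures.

Column moisture flux per unit crosswind length is F = V × PW.
Inflow: F_in = 8.03 × 22.9 = 183.887 mm·m/s
Outflow: F_out = 4.19 × 14.4 = 60.336 mm·m/s
Steady-state rate R = (F_in − F_out)/L = (183.887 − 60.336) / 125000 m = 9.884e-04 mm/s.
R = 9.884e-04 × 3600 = 3.56 mm/hr.
Over 14 h: total = 3.56 × 14 = 49.84 ≈ 50 mm.

R ≈ 3.56 mm/hr; total ≈ 50 mm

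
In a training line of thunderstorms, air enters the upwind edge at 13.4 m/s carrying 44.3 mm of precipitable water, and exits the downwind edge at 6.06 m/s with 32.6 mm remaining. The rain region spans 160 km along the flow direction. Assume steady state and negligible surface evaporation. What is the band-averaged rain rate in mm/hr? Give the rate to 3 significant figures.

R ≈ 8.91 mm/hr

Column moisture flux per unit crosswind length is F = V × PW.
Inflow: F_in = 13.4 × 44.3 = 593.62 mm·m/s
Outflow: F_out = 6.06 × 32.6 = 197.556 mm·m/s
Steady-state rate R = (F_in − F_out)/L = (593.62 − 197.556) / 160000 m = 2.475e-03 mm/s.
R = 2.475e-03 × 3600 = 8.91 mm/hr.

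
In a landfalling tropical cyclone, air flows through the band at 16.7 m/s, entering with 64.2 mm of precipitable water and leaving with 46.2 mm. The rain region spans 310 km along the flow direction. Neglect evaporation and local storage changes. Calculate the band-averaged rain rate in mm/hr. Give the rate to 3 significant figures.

R ≈ 3.49 mm/hr

Column moisture flux per unit crosswind length is F = V × PW.
Inflow: F_in = 16.7 × 64.2 = 1072.14 mm·m/s
Outflow: F_out = 16.7 × 46.2 = 771.54 mm·m/s
Steady-state rate R = (F_in − F_out)/L = (1072.14 − 771.54) / 310000 m = 9.697e-04 mm/s.
R = 9.697e-04 × 3600 = 3.49 mm/hr.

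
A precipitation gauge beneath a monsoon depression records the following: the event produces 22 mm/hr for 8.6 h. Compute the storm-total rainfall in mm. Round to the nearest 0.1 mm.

Total = Σ Rᵢ Δtᵢ = 22 × 8.6
      = 189.2 = 189.2 mm.

total ≈ 189.2 mm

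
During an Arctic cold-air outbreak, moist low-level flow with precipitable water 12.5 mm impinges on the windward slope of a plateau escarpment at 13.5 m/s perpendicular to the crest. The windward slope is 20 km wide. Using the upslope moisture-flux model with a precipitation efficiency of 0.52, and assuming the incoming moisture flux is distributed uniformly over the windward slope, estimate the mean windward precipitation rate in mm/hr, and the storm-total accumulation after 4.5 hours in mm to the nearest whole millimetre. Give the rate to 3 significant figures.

R ≈ 15.8 mm/hr; total ≈ 71 mm

Incoming column moisture flux per unit ridge length: F = V × PW = 13.5 × 12.5 = 168.75 mm·m/s.
Spread over the 20 km slope with efficiency ε = 0.52: R = ε·F/W = 0.52 × 168.75 / 20000 m = 4.387e-03 mm/s.
R = 4.387e-03 × 3600 = 15.8 mm/hr.
Over 4.5 h: total = 15.8 × 4.5 = 71.1 ≈ 71 mm.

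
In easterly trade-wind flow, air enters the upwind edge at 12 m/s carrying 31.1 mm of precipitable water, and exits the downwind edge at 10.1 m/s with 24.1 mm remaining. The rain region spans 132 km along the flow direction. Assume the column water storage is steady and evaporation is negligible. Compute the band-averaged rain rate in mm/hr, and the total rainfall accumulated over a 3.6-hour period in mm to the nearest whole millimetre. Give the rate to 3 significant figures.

Column moisture flux per unit crosswind length is F = V × PW.
Inflow: F_in = 12 × 31.1 = 373.2 mm·m/s
Outflow: F_out = 10.1 × 24.1 = 243.41 mm·m/s
Steady-state rate R = (F_in − F_out)/L = (373.2 − 243.41) / 132000 m = 9.833e-04 mm/s.
R = 9.833e-04 × 3600 = 3.54 mm/hr.
Over 3.6 h: total = 3.54 × 3.6 = 12.744 ≈ 13 mm.

R ≈ 3.54 mm/hr; total ≈ 13 mm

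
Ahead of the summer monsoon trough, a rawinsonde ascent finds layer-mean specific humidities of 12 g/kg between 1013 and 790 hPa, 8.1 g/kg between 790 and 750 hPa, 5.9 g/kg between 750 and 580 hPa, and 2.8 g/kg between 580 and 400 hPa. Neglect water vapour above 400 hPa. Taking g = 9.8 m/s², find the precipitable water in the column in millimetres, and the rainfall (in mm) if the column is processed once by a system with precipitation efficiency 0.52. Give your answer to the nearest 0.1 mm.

Precipitable water is the column-integrated vapour mass per unit area: PW = (1/g) Σ q̄ Δp, with q in kg/kg and Δp in Pa (1 kg/m² of water = 1 mm).
Layer 1013–790 hPa: Δp = 223 hPa = 22300 Pa, q̄ = 0.012 kg/kg → 0.012 × 22300 / 9.8 = 27.31 mm
Layer 790–750 hPa: Δp = 40 hPa = 4000 Pa, q̄ = 0.0081 kg/kg → 0.0081 × 4000 / 9.8 = 3.31 mm
Layer 750–580 hPa: Δp = 170 hPa = 17000 Pa, q̄ = 0.0059 kg/kg → 0.0059 × 17000 / 9.8 = 10.23 mm
Layer 580–400 hPa: Δp = 180 hPa = 18000 Pa, q̄ = 0.0028 kg/kg → 0.0028 × 18000 / 9.8 = 5.14 mm
PW = 27.31 + 3.31 + 10.23 + 5.14 = 45.99 ≈ 46.0 mm.
Rainfall = ε × PW = 0.52 × 46.0 = 23.9 mm.

PW ≈ 46.0 mm; rainfall ≈ 23.9 mm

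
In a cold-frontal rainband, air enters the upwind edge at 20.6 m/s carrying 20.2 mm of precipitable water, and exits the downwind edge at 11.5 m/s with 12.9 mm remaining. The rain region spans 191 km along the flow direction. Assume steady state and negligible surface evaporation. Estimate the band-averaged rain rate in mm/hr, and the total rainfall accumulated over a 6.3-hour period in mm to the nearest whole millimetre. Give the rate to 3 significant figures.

Column moisture flux per unit crosswind length is F = V × PW.
Inflow: F_in = 20.6 × 20.2 = 416.12 mm·m/s
Outflow: F_out = 11.5 × 12.9 = 148.35 mm·m/s
Steady-state rate R = (F_in − F_out)/L = (416.12 − 148.35) / 191000 m = 1.402e-03 mm/s.
R = 1.402e-03 × 3600 = 5.05 mm/hr.
Over 6.3 h: total = 5.05 × 6.3 = 31.815 ≈ 32 mm.

R ≈ 5.05 mm/hr; total ≈ 32 mm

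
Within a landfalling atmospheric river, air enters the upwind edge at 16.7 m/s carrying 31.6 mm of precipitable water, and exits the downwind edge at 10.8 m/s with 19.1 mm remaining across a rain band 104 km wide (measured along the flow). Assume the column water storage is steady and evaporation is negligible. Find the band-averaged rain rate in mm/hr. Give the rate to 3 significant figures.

R ≈ 11.1 mm/hr

Column moisture flux per unit crosswind length is F = V × PW.
Inflow: F_in = 16.7 × 31.6 = 527.72 mm·m/s
Outflow: F_out = 10.8 × 19.1 = 206.28 mm·m/s
Steady-state rate R = (F_in − F_out)/L = (527.72 − 206.28) / 104000 m = 3.091e-03 mm/s.
R = 3.091e-03 × 3600 = 11.1 mm/hr.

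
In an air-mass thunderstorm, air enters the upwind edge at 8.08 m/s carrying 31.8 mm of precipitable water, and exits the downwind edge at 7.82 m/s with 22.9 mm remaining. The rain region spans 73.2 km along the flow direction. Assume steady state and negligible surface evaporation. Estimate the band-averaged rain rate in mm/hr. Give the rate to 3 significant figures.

R ≈ 3.83 mm/hr

Column moisture flux per unit crosswind length is F = V × PW.
Inflow: F_in = 8.08 × 31.8 = 256.944 mm·m/s
Outflow: F_out = 7.82 × 22.9 = 179.078 mm·m/s
Steady-state rate R = (F_in − F_out)/L = (256.944 − 179.078) / 73200 m = 1.064e-03 mm/s.
R = 1.064e-03 × 3600 = 3.83 mm/hr.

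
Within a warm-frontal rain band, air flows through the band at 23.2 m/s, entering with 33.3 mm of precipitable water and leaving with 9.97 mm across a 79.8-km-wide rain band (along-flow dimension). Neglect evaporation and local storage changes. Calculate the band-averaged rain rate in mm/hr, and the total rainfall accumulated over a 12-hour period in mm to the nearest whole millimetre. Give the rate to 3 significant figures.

R ≈ 24.4 mm/hr; total ≈ 293 mm

Column moisture flux per unit crosswind length is F = V × PW.
Inflow: F_in = 23.2 × 33.3 = 772.56 mm·m/s
Outflow: F_out = 23.2 × 9.97 = 231.304 mm·m/s
Steady-state rate R = (F_in − F_out)/L = (772.56 − 231.304) / 79800 m = 6.783e-03 mm/s.
R = 6.783e-03 × 3600 = 24.4 mm/hr.
Over 12 h: total = 24.4 × 12 = 292.8 ≈ 293 mm.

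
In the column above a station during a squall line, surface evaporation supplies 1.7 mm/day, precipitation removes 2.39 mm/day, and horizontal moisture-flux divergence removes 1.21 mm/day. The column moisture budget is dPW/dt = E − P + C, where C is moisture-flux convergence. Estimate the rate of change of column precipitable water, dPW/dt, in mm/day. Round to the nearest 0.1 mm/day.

dPW/dt = E − P + C = 1.7 − 2.39 + (-1.21) = -1.9 mm/day.

dPW/dt ≈ -1.9 mm/day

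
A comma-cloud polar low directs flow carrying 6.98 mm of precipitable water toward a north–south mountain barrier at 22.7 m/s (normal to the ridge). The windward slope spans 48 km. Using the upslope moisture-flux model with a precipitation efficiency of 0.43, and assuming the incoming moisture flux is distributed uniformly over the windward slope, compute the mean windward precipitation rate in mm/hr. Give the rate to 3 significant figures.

Incoming column moisture flux per unit ridge length: F = V × PW = 22.7 × 6.98 = 158.446 mm·m/s.
Spread over the 48 km slope with efficiency ε = 0.43: R = ε·F/W = 0.43 × 158.446 / 48000 m = 1.419e-03 mm/s.
R = 1.419e-03 × 3600 = 5.11 mm/hr.

R ≈ 5.11 mm/hr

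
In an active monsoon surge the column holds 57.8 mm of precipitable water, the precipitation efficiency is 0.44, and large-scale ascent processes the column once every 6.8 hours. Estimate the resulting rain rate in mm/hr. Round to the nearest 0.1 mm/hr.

Each overturning extracts ε × PW = 0.44 × 57.8 = 25.432 mm.
Rate = ε·PW / τ = 25.432 / 6.8 h = 3.7 mm/hr.

R ≈ 3.7 mm/hr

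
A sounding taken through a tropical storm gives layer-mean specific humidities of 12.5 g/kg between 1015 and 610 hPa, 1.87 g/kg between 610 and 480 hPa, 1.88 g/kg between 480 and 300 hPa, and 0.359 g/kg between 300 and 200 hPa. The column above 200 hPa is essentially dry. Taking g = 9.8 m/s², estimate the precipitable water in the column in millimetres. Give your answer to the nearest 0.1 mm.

Precipitable water is the column-integrated vapour mass per unit area: PW = (1/g) Σ q̄ Δp, with q in kg/kg and Δp in Pa (1 kg/m² of water = 1 mm).
Layer 1015–610 hPa: Δp = 405 hPa = 40500 Pa, q̄ = 0.0125 kg/kg → 0.0125 × 40500 / 9.8 = 51.66 mm
Layer 610–480 hPa: Δp = 130 hPa = 13000 Pa, q̄ = 0.00187 kg/kg → 0.00187 × 13000 / 9.8 = 2.48 mm
Layer 480–300 hPa: Δp = 180 hPa = 18000 Pa, q̄ = 0.00188 kg/kg → 0.00188 × 18000 / 9.8 = 3.45 mm
Layer 300–200 hPa: Δp = 100 hPa = 10000 Pa, q̄ = 0.000359 kg/kg → 0.000359 × 10000 / 9.8 = 0.37 mm
PW = 51.66 + 2.48 + 3.45 + 0.37 = 57.96 ≈ 58.0 mm.

PW ≈ 58.0 mm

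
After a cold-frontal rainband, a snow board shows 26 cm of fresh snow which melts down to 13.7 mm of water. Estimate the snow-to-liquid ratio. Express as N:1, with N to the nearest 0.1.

ratio ≈ 19.0

Ratio = snow depth / SWE = 260 mm / 13.7 mm = 19.0, i.e. 19.0:1.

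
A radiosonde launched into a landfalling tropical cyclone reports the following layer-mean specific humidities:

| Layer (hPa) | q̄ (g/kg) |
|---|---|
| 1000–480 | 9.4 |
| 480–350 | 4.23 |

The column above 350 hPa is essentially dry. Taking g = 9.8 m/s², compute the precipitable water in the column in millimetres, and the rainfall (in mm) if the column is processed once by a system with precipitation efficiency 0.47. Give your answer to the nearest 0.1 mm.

Precipitable water is the column-integrated vapour mass per unit area: PW = (1/g) Σ q̄ Δp, with q in kg/kg and Δp in Pa (1 kg/m² of water = 1 mm).
Layer 1000–480 hPa: Δp = 520 hPa = 52000 Pa, q̄ = 0.0094 kg/kg → 0.0094 × 52000 / 9.8 = 49.88 mm
Layer 480–350 hPa: Δp = 130 hPa = 13000 Pa, q̄ = 0.00423 kg/kg → 0.00423 × 13000 / 9.8 = 5.61 mm
PW = 49.88 + 5.61 = 55.49 ≈ 55.5 mm.
Rainfall = ε × PW = 0.47 × 55.5 = 26.1 mm.

PW ≈ 55.5 mm; rainfall ≈ 26.1 mm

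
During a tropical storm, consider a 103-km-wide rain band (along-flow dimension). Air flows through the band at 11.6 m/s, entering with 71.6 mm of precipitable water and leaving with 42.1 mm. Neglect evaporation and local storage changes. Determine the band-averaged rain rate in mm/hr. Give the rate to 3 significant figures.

R ≈ 12.0 mm/hr

Column moisture flux per unit crosswind length is F = V × PW.
Inflow: F_in = 11.6 × 71.6 = 830.56 mm·m/s
Outflow: F_out = 11.6 × 42.1 = 488.36 mm·m/s
Steady-state rate R = (F_in − F_out)/L = (830.56 − 488.36) / 103000 m = 3.322e-03 mm/s.
R = 3.322e-03 × 3600 = 12.0 mm/hr.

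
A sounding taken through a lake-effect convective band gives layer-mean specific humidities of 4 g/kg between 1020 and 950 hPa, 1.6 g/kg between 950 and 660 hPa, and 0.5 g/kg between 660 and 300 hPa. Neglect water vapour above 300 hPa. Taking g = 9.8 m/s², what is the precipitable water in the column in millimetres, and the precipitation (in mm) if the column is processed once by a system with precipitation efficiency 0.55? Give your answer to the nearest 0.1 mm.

Precipitable water is the column-integrated vapour mass per unit area: PW = (1/g) Σ q̄ Δp, with q in kg/kg and Δp in Pa (1 kg/m² of water = 1 mm).
Layer 1020–950 hPa: Δp = 70 hPa = 7000 Pa, q̄ = 0.004 kg/kg → 0.004 × 7000 / 9.8 = 2.86 mm
Layer 950–660 hPa: Δp = 290 hPa = 29000 Pa, q̄ = 0.0016 kg/kg → 0.0016 × 29000 / 9.8 = 4.73 mm
Layer 660–300 hPa: Δp = 360 hPa = 36000 Pa, q̄ = 0.0005 kg/kg → 0.0005 × 36000 / 9.8 = 1.84 mm
PW = 2.86 + 4.73 + 1.84 = 9.43 ≈ 9.4 mm.
Precipitation = ε × PW = 0.55 × 9.4 = 5.2 mm.

PW ≈ 9.4 mm; precipitation ≈ 5.2 mm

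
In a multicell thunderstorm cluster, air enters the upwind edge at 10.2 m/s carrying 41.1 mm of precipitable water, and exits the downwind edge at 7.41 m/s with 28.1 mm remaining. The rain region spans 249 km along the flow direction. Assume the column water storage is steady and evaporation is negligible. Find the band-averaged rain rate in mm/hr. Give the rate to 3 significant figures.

Column moisture flux per unit crosswind length is F = V × PW.
Inflow: F_in = 10.2 × 41.1 = 419.22 mm·m/s
Outflow: F_out = 7.41 × 28.1 = 208.221 mm·m/s
Steady-state rate R = (F_in − F_out)/L = (419.22 − 208.221) / 249000 m = 8.474e-04 mm/s.
R = 8.474e-04 × 3600 = 3.05 mm/hr.

R ≈ 3.05 mm/hr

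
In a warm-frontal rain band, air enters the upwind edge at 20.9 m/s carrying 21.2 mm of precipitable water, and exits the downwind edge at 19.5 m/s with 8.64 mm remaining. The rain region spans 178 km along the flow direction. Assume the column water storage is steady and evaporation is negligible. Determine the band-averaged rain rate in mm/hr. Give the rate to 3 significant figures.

Column moisture flux per unit crosswind length is F = V × PW.
Inflow: F_in = 20.9 × 21.2 = 443.08 mm·m/s
Outflow: F_out = 19.5 × 8.64 = 168.48 mm·m/s
Steady-state rate R = (F_in − F_out)/L = (443.08 − 168.48) / 178000 m = 1.543e-03 mm/s.
R = 1.543e-03 × 3600 = 5.55 mm/hr.

R ≈ 5.55 mm/hr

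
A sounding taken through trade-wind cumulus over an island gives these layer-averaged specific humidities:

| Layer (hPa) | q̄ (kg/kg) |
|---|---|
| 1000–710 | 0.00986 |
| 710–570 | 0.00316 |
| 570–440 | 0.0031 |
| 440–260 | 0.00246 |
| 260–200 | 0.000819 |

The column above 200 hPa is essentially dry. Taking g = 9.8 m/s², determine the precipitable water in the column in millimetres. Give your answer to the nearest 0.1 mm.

PW ≈ 42.8 mm

Precipitable water is the column-integrated vapour mass per unit area: PW = (1/g) Σ q̄ Δp, with q in kg/kg and Δp in Pa (1 kg/m² of water = 1 mm).
Layer 1000–710 hPa: Δp = 290 hPa = 29000 Pa, q̄ = 0.00986 kg/kg → 0.00986 × 29000 / 9.8 = 29.18 mm
Layer 710–570 hPa: Δp = 140 hPa = 14000 Pa, q̄ = 0.00316 kg/kg → 0.00316 × 14000 / 9.8 = 4.51 mm
Layer 570–440 hPa: Δp = 130 hPa = 13000 Pa, q̄ = 0.0031 kg/kg → 0.0031 × 13000 / 9.8 = 4.11 mm
Layer 440–260 hPa: Δp = 180 hPa = 18000 Pa, q̄ = 0.00246 kg/kg → 0.00246 × 18000 / 9.8 = 4.52 mm
Layer 260–200 hPa: Δp = 60 hPa = 6000 Pa, q̄ = 0.000819 kg/kg → 0.000819 × 6000 / 9.8 = 0.50 mm
PW = 29.18 + 4.51 + 4.11 + 4.52 + 0.50 = 42.82 ≈ 42.8 mm.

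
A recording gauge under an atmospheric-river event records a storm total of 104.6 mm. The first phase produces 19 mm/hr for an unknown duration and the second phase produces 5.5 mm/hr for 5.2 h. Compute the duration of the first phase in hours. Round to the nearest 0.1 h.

Known phases: 5.5 × 5.2 = 28.6 mm.
Remaining depth = 104.6 − 28.6 = 76 mm.
Duration = 76 / 19 = 4.0 h.

duration ≈ 4.0 h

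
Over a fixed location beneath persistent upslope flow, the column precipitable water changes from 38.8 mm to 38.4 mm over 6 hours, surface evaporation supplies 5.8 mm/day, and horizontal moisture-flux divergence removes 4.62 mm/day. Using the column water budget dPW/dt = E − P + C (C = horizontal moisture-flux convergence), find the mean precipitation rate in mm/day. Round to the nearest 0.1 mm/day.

dPW/dt = (38.4 − 38.8) mm / (6/24 day) = -1.600 mm/day.
P = E + C − dPW/dt = 5.8 + (-4.62) − (-1.600) = 2.8 mm/day.

P ≈ 2.8 mm/day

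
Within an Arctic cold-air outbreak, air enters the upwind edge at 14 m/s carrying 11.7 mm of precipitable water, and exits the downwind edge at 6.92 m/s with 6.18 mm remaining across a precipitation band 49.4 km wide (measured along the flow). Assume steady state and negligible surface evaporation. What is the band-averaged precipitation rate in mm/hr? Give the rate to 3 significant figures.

R ≈ 8.82 mm/hr

Column moisture flux per unit crosswind length is F = V × PW.
Inflow: F_in = 14 × 11.7 = 163.8 mm·m/s
Outflow: F_out = 6.92 × 6.18 = 42.7656 mm·m/s
Steady-state rate R = (F_in − F_out)/L = (163.8 − 42.7656) / 49400 m = 2.450e-03 mm/s.
R = 2.450e-03 × 3600 = 8.82 mm/hr.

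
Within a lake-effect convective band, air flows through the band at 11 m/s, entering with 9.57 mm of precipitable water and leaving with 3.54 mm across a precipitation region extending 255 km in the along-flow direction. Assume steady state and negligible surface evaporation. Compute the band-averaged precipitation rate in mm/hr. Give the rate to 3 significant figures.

Column moisture flux per unit crosswind length is F = V × PW.
Inflow: F_in = 11 × 9.57 = 105.27 mm·m/s
Outflow: F_out = 11 × 3.54 = 38.94 mm·m/s
Steady-state rate R = (F_in − F_out)/L = (105.27 − 38.94) / 255000 m = 2.601e-04 mm/s.
R = 2.601e-04 × 3600 = 0.936 mm/hr.

R ≈ 0.936 mm/hr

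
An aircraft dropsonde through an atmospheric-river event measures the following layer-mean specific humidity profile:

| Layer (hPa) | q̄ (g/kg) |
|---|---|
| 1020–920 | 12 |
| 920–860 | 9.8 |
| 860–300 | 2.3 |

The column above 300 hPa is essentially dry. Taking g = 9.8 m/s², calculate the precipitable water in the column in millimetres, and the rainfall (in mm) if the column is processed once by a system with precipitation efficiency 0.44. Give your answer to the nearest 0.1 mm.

Precipitable water is the column-integrated vapour mass per unit area: PW = (1/g) Σ q̄ Δp, with q in kg/kg and Δp in Pa (1 kg/m² of water = 1 mm).
Layer 1020–920 hPa: Δp = 100 hPa = 10000 Pa, q̄ = 0.012 kg/kg → 0.012 × 10000 / 9.8 = 12.24 mm
Layer 920–860 hPa: Δp = 60 hPa = 6000 Pa, q̄ = 0.0098 kg/kg → 0.0098 × 6000 / 9.8 = 6.00 mm
Layer 860–300 hPa: Δp = 560 hPa = 56000 Pa, q̄ = 0.0023 kg/kg → 0.0023 × 56000 / 9.8 = 13.14 mm
PW = 12.24 + 6.00 + 13.14 = 31.38 ≈ 31.4 mm.
Rainfall = ε × PW = 0.44 × 31.4 = 13.8 mm.

PW ≈ 31.4 mm; rainfall ≈ 13.8 mm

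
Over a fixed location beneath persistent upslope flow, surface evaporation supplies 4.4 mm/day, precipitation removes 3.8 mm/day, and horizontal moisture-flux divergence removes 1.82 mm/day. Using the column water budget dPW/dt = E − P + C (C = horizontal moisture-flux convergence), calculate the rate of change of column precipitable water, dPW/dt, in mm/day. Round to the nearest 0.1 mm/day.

dPW/dt = E − P + C = 4.4 − 3.8 + (-1.82) = -1.2 mm/day.

dPW/dt ≈ -1.2 mm/day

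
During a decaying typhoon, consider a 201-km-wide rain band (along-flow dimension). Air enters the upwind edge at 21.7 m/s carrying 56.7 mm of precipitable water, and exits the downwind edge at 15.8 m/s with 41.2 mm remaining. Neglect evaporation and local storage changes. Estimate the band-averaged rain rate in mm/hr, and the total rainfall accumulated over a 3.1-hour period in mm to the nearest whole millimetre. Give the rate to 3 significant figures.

R ≈ 10.4 mm/hr; total ≈ 32 mm

Column moisture flux per unit crosswind length is F = V × PW.
Inflow: F_in = 21.7 × 56.7 = 1230.39 mm·m/s
Outflow: F_out = 15.8 × 41.2 = 650.96 mm·m/s
Steady-state rate R = (F_in − F_out)/L = (1230.39 − 650.96) / 201000 m = 2.883e-03 mm/s.
R = 2.883e-03 × 3600 = 10.4 mm/hr.
Over 3.1 h: total = 10.4 × 3.1 = 32.24 ≈ 32 mm.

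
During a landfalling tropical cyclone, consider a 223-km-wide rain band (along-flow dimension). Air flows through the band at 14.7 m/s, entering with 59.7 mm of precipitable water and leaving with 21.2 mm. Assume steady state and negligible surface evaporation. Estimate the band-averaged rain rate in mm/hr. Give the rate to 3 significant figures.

R ≈ 9.14 mm/hr

Column moisture flux per unit crosswind length is F = V × PW.
Inflow: F_in = 14.7 × 59.7 = 877.59 mm·m/s
Outflow: F_out = 14.7 × 21.2 = 311.64 mm·m/s
Steady-state rate R = (F_in − F_out)/L = (877.59 − 311.64) / 223000 m = 2.538e-03 mm/s.
R = 2.538e-03 × 3600 = 9.14 mm/hr.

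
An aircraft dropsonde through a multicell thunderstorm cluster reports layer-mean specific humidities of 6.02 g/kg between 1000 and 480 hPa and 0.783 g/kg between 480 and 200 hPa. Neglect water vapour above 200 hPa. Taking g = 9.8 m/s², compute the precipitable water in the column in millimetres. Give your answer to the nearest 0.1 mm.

Precipitable water is the column-integrated vapour mass per unit area: PW = (1/g) Σ q̄ Δp, with q in kg/kg and Δp in Pa (1 kg/m² of water = 1 mm).
Layer 1000–480 hPa: Δp = 520 hPa = 52000 Pa, q̄ = 0.00602 kg/kg → 0.00602 × 52000 / 9.8 = 31.94 mm
Layer 480–200 hPa: Δp = 280 hPa = 28000 Pa, q̄ = 0.000783 kg/kg → 0.000783 × 28000 / 9.8 = 2.24 mm
PW = 31.94 + 2.24 = 34.18 ≈ 34.2 mm.

PW ≈ 34.2 mm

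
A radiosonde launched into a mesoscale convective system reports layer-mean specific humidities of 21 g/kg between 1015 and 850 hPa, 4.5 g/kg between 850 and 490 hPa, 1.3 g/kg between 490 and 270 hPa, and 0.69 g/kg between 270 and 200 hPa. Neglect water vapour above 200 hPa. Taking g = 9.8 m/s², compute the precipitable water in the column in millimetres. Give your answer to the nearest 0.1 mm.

Precipitable water is the column-integrated vapour mass per unit area: PW = (1/g) Σ q̄ Δp, with q in kg/kg and Δp in Pa (1 kg/m² of water = 1 mm).
Layer 1015–850 hPa: Δp = 165 hPa = 16500 Pa, q̄ = 0.021 kg/kg → 0.021 × 16500 / 9.8 = 35.36 mm
Layer 850–490 hPa: Δp = 360 hPa = 36000 Pa, q̄ = 0.0045 kg/kg → 0.0045 × 36000 / 9.8 = 16.53 mm
Layer 490–270 hPa: Δp = 220 hPa = 22000 Pa, q̄ = 0.0013 kg/kg → 0.0013 × 22000 / 9.8 = 2.92 mm
Layer 270–200 hPa: Δp = 70 hPa = 7000 Pa, q̄ = 0.00069 kg/kg → 0.00069 × 7000 / 9.8 = 0.49 mm
PW = 35.36 + 16.53 + 2.92 + 0.49 = 55.30 ≈ 55.3 mm.

PW ≈ 55.3 mm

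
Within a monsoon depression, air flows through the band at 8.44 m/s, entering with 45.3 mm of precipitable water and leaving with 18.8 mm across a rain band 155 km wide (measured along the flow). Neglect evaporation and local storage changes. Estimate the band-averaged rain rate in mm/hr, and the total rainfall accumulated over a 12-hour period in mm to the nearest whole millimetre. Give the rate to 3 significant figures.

R ≈ 5.19 mm/hr; total ≈ 62 mm

Column moisture flux per unit crosswind length is F = V × PW.
Inflow: F_in = 8.44 × 45.3 = 382.332 mm·m/s
Outflow: F_out = 8.44 × 18.8 = 158.672 mm·m/s
Steady-state rate R = (F_in − F_out)/L = (382.332 − 158.672) / 155000 m = 1.443e-03 mm/s.
R = 1.443e-03 × 3600 = 5.19 mm/hr.
Over 12 h: total = 5.19 × 12 = 62.28 ≈ 62 mm.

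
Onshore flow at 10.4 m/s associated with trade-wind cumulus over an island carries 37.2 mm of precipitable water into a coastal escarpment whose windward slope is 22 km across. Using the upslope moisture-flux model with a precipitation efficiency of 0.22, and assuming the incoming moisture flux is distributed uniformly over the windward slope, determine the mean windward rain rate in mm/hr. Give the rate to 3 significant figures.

Incoming column moisture flux per unit ridge length: F = V × PW = 10.4 × 37.2 = 386.88 mm·m/s.
Spread over the 22 km slope with efficiency ε = 0.22: R = ε·F/W = 0.22 × 386.88 / 22000 m = 3.869e-03 mm/s.
R = 3.869e-03 × 3600 = 13.9 mm/hr.

R ≈ 13.9 mm/hr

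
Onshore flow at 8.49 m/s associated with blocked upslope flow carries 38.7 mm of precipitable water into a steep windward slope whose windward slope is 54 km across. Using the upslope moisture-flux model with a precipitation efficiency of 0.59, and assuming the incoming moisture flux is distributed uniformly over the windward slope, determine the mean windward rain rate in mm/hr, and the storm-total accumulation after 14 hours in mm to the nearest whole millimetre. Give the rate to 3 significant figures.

R ≈ 12.9 mm/hr; total ≈ 181 mm

Incoming column moisture flux per unit ridge length: F = V × PW = 8.49 × 38.7 = 328.563 mm·m/s.
Spread over the 54 km slope with efficiency ε = 0.59: R = ε·F/W = 0.59 × 328.563 / 54000 m = 3.590e-03 mm/s.
R = 3.590e-03 × 3600 = 12.9 mm/hr.
Over 14 h: total = 12.9 × 14 = 180.6 ≈ 181 mm.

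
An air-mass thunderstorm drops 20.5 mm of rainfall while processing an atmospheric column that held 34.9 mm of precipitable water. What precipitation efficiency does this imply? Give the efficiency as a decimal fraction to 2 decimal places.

ε = rainfall / PW = 20.5 / 34.9 = 0.59.

ε ≈ 0.59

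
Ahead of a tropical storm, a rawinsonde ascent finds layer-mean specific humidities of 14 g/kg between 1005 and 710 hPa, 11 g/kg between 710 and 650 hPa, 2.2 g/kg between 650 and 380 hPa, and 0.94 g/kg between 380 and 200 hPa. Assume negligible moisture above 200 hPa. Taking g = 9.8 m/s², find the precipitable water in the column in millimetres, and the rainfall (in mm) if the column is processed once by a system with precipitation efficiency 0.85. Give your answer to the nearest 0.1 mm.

PW ≈ 56.7 mm; rainfall ≈ 48.2 mm

Precipitable water is the column-integrated vapour mass per unit area: PW = (1/g) Σ q̄ Δp, with q in kg/kg and Δp in Pa (1 kg/m² of water = 1 mm).
Layer 1005–710 hPa: Δp = 295 hPa = 29500 Pa, q̄ = 0.014 kg/kg → 0.014 × 29500 / 9.8 = 42.14 mm
Layer 710–650 hPa: Δp = 60 hPa = 6000 Pa, q̄ = 0.011 kg/kg → 0.011 × 6000 / 9.8 = 6.73 mm
Layer 650–380 hPa: Δp = 270 hPa = 27000 Pa, q̄ = 0.0022 kg/kg → 0.0022 × 27000 / 9.8 = 6.06 mm
Layer 380–200 hPa: Δp = 180 hPa = 18000 Pa, q̄ = 0.00094 kg/kg → 0.00094 × 18000 / 9.8 = 1.73 mm
PW = 42.14 + 6.73 + 6.06 + 1.73 = 56.66 ≈ 56.7 mm.
Rainfall = ε × PW = 0.85 × 56.7 = 48.2 mm.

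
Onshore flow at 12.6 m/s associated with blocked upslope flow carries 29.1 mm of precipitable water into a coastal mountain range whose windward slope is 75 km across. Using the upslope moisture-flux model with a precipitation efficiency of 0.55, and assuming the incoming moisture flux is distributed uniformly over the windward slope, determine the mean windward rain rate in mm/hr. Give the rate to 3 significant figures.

R ≈ 9.68 mm/hr

Incoming column moisture flux per unit ridge length: F = V × PW = 12.6 × 29.1 = 366.66 mm·m/s.
Spread over the 75 km slope with efficiency ε = 0.55: R = ε·F/W = 0.55 × 366.66 / 75000 m = 2.689e-03 mm/s.
R = 2.689e-03 × 3600 = 9.68 mm/hr.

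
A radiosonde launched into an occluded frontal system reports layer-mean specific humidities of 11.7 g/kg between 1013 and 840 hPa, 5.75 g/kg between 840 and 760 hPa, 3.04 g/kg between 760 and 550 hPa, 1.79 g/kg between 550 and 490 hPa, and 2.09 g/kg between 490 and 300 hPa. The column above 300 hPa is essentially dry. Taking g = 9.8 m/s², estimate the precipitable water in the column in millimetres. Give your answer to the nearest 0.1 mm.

PW ≈ 37.0 mm

Precipitable water is the column-integrated vapour mass per unit area: PW = (1/g) Σ q̄ Δp, with q in kg/kg and Δp in Pa (1 kg/m² of water = 1 mm).
Layer 1013–840 hPa: Δp = 173 hPa = 17300 Pa, q̄ = 0.0117 kg/kg → 0.0117 × 17300 / 9.8 = 20.65 mm
Layer 840–760 hPa: Δp = 80 hPa = 8000 Pa, q̄ = 0.00575 kg/kg → 0.00575 × 8000 / 9.8 = 4.69 mm
Layer 760–550 hPa: Δp = 210 hPa = 21000 Pa, q̄ = 0.00304 kg/kg → 0.00304 × 21000 / 9.8 = 6.51 mm
Layer 550–490 hPa: Δp = 60 hPa = 6000 Pa, q̄ = 0.00179 kg/kg → 0.00179 × 6000 / 9.8 = 1.10 mm
Layer 490–300 hPa: Δp = 190 hPa = 19000 Pa, q̄ = 0.00209 kg/kg → 0.00209 × 19000 / 9.8 = 4.05 mm
PW = 20.65 + 4.69 + 6.51 + 1.10 + 4.05 = 37.00 ≈ 37.0 mm.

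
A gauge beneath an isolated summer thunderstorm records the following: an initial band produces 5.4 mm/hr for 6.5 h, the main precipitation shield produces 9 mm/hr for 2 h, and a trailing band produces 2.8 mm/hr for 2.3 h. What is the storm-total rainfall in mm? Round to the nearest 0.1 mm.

total ≈ 59.5 mm

Total = Σ Rᵢ Δtᵢ = 5.4 × 6.5 + 9 × 2 + 2.8 × 2.3
      = 35.1 + 18 + 6.44 = 59.5 mm.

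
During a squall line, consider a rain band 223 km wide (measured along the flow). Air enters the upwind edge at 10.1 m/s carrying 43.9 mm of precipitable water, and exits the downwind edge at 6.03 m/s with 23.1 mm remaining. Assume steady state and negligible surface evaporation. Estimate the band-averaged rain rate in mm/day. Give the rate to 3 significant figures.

R ≈ 118 mm/day

Column moisture flux per unit crosswind length is F = V × PW.
Inflow: F_in = 10.1 × 43.9 = 443.39 mm·m/s
Outflow: F_out = 6.03 × 23.1 = 139.293 mm·m/s
Steady-state rate R = (F_in − F_out)/L = (443.39 − 139.293) / 223000 m = 1.364e-03 mm/s.
R = 1.364e-03 × 3600 × 24 = 118 mm/day.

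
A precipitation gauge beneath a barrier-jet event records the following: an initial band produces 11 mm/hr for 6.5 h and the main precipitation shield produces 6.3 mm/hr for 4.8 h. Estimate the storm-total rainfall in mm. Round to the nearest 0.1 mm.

total ≈ 101.7 mm

Total = Σ Rᵢ Δtᵢ = 11 × 6.5 + 6.3 × 4.8
      = 71.5 + 30.24 = 101.7 mm.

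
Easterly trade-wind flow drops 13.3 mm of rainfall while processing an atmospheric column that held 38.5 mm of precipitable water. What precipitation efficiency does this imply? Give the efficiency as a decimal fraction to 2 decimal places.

ε = rainfall / PW = 13.3 / 38.5 = 0.35.

ε ≈ 0.35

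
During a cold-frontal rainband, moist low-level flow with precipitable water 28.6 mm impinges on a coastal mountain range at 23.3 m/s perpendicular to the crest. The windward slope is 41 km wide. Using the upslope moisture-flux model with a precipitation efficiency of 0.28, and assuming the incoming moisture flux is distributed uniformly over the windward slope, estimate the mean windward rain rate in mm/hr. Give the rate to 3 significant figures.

R ≈ 16.4 mm/hr

Incoming column moisture flux per unit ridge length: F = V × PW = 23.3 × 28.6 = 666.38 mm·m/s.
Spread over the 41 km slope with efficiency ε = 0.28: R = ε·F/W = 0.28 × 666.38 / 41000 m = 4.551e-03 mm/s.
R = 4.551e-03 × 3600 = 16.4 mm/hr.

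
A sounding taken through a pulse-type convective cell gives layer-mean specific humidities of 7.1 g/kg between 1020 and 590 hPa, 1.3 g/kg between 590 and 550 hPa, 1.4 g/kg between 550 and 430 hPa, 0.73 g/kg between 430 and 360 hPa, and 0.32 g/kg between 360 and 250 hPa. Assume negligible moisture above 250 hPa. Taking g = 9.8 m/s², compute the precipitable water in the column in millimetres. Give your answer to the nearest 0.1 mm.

Precipitable water is the column-integrated vapour mass per unit area: PW = (1/g) Σ q̄ Δp, with q in kg/kg and Δp in Pa (1 kg/m² of water = 1 mm).
Layer 1020–590 hPa: Δp = 430 hPa = 43000 Pa, q̄ = 0.0071 kg/kg → 0.0071 × 43000 / 9.8 = 31.15 mm
Layer 590–550 hPa: Δp = 40 hPa = 4000 Pa, q̄ = 0.0013 kg/kg → 0.0013 × 4000 / 9.8 = 0.53 mm
Layer 550–430 hPa: Δp = 120 hPa = 12000 Pa, q̄ = 0.0014 kg/kg → 0.0014 × 12000 / 9.8 = 1.71 mm
Layer 430–360 hPa: Δp = 70 hPa = 7000 Pa, q̄ = 0.00073 kg/kg → 0.00073 × 7000 / 9.8 = 0.52 mm
Layer 360–250 hPa: Δp = 110 hPa = 11000 Pa, q̄ = 0.00032 kg/kg → 0.00032 × 11000 / 9.8 = 0.36 mm
PW = 31.15 + 0.53 + 1.71 + 0.52 + 0.36 = 34.27 ≈ 34.3 mm.

PW ≈ 34.3 mm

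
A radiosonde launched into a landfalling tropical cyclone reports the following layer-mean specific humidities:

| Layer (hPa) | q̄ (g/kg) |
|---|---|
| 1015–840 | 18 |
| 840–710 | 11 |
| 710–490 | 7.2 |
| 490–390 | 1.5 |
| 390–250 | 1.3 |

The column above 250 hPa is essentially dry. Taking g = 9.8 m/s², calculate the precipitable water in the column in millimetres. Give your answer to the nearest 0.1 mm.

Precipitable water is the column-integrated vapour mass per unit area: PW = (1/g) Σ q̄ Δp, with q in kg/kg and Δp in Pa (1 kg/m² of water = 1 mm).
Layer 1015–840 hPa: Δp = 175 hPa = 17500 Pa, q̄ = 0.018 kg/kg → 0.018 × 17500 / 9.8 = 32.14 mm
Layer 840–710 hPa: Δp = 130 hPa = 13000 Pa, q̄ = 0.011 kg/kg → 0.011 × 13000 / 9.8 = 14.59 mm
Layer 710–490 hPa: Δp = 220 hPa = 22000 Pa, q̄ = 0.0072 kg/kg → 0.0072 × 22000 / 9.8 = 16.16 mm
Layer 490–390 hPa: Δp = 100 hPa = 10000 Pa, q̄ = 0.0015 kg/kg → 0.0015 × 10000 / 9.8 = 1.53 mm
Layer 390–250 hPa: Δp = 140 hPa = 14000 Pa, q̄ = 0.0013 kg/kg → 0.0013 × 14000 / 9.8 = 1.86 mm
PW = 32.14 + 14.59 + 16.16 + 1.53 + 1.86 = 66.28 ≈ 66.3 mm.

PW ≈ 66.3 mm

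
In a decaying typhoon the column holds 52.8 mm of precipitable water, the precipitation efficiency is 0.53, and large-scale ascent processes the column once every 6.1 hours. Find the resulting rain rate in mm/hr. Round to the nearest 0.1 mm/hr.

Each overturning extracts ε × PW = 0.53 × 52.8 = 27.984 mm.
Rate = ε·PW / τ = 27.984 / 6.1 h = 4.6 mm/hr.

R ≈ 4.6 mm/hr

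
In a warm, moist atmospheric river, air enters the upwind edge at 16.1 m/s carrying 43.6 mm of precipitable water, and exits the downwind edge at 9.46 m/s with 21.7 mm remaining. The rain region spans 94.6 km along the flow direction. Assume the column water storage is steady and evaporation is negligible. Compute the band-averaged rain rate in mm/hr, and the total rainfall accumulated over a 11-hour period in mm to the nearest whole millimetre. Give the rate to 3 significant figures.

Column moisture flux per unit crosswind length is F = V × PW.
Inflow: F_in = 16.1 × 43.6 = 701.96 mm·m/s
Outflow: F_out = 9.46 × 21.7 = 205.282 mm·m/s
Steady-state rate R = (F_in − F_out)/L = (701.96 − 205.282) / 94600 m = 5.250e-03 mm/s.
R = 5.250e-03 × 3600 = 18.9 mm/hr.
Over 11 h: total = 18.9 × 11 = 207.9 ≈ 208 mm.

R ≈ 18.9 mm/hr; total ≈ 208 mm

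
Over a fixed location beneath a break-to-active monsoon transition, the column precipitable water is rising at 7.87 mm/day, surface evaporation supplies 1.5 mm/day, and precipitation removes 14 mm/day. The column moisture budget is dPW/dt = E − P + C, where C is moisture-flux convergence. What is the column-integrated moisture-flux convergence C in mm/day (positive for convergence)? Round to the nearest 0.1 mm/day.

dPW/dt = +7.87 mm/day.
C = dPW/dt − E + P = (+7.87) − 1.5 + 14 = 20.4 mm/day.

C ≈ 20.4 mm/day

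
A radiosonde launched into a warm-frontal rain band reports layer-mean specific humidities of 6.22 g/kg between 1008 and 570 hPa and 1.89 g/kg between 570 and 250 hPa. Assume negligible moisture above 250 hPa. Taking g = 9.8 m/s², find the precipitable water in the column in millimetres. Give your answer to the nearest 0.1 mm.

PW ≈ 34.0 mm

Precipitable water is the column-integrated vapour mass per unit area: PW = (1/g) Σ q̄ Δp, with q in kg/kg and Δp in Pa (1 kg/m² of water = 1 mm).
Layer 1008–570 hPa: Δp = 438 hPa = 43800 Pa, q̄ = 0.00622 kg/kg → 0.00622 × 43800 / 9.8 = 27.80 mm
Layer 570–250 hPa: Δp = 320 hPa = 32000 Pa, q̄ = 0.00189 kg/kg → 0.00189 × 32000 / 9.8 = 6.17 mm
PW = 27.80 + 6.17 = 33.97 ≈ 34.0 mm.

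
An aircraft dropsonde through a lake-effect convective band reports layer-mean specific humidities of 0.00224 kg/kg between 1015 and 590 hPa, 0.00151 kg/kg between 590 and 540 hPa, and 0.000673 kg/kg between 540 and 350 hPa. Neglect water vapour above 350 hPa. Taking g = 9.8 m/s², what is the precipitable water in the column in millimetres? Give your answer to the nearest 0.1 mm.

PW ≈ 11.8 mm

Precipitable water is the column-integrated vapour mass per unit area: PW = (1/g) Σ q̄ Δp, with q in kg/kg and Δp in Pa (1 kg/m² of water = 1 mm).
Layer 1015–590 hPa: Δp = 425 hPa = 42500 Pa, q̄ = 0.00224 kg/kg → 0.00224 × 42500 / 9.8 = 9.71 mm
Layer 590–540 hPa: Δp = 50 hPa = 5000 Pa, q̄ = 0.00151 kg/kg → 0.00151 × 5000 / 9.8 = 0.77 mm
Layer 540–350 hPa: Δp = 190 hPa = 19000 Pa, q̄ = 0.000673 kg/kg → 0.000673 × 19000 / 9.8 = 1.30 mm
PW = 9.71 + 0.77 + 1.30 = 11.78 ≈ 11.8 mm.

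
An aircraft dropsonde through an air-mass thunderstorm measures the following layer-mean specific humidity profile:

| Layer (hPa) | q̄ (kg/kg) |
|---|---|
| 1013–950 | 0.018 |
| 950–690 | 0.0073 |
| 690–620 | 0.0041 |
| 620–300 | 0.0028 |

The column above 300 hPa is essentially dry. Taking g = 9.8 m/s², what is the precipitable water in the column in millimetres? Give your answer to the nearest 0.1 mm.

Precipitable water is the column-integrated vapour mass per unit area: PW = (1/g) Σ q̄ Δp, with q in kg/kg and Δp in Pa (1 kg/m² of water = 1 mm).
Layer 1013–950 hPa: Δp = 63 hPa = 6300 Pa, q̄ = 0.018 kg/kg → 0.018 × 6300 / 9.8 = 11.57 mm
Layer 950–690 hPa: Δp = 260 hPa = 26000 Pa, q̄ = 0.0073 kg/kg → 0.0073 × 26000 / 9.8 = 19.37 mm
Layer 690–620 hPa: Δp = 70 hPa = 7000 Pa, q̄ = 0.0041 kg/kg → 0.0041 × 7000 / 9.8 = 2.93 mm
Layer 620–300 hPa: Δp = 320 hPa = 32000 Pa, q̄ = 0.0028 kg/kg → 0.0028 × 32000 / 9.8 = 9.14 mm
PW = 11.57 + 19.37 + 2.93 + 9.14 = 43.01 ≈ 43.0 mm.

PW ≈ 43.0 mm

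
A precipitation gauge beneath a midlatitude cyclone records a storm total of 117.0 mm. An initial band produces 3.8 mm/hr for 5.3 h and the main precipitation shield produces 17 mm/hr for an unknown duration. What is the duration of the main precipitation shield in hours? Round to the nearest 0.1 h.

Known phases: 3.8 × 5.3 = 20.14 mm.
Remaining depth = 117.0 − 20.14 = 96.86 mm.
Duration = 96.86 / 17 = 5.7 h.

duration ≈ 5.7 h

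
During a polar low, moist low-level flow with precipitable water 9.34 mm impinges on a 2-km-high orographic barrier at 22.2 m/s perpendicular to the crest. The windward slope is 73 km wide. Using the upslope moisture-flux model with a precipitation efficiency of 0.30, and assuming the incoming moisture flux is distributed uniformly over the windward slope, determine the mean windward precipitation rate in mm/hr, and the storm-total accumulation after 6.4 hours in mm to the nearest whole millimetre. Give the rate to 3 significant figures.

Incoming column moisture flux per unit ridge length: F = V × PW = 22.2 × 9.34 = 207.348 mm·m/s.
Spread over the 73 km slope with efficiency ε = 0.30: R = ε·F/W = 0.30 × 207.348 / 73000 m = 8.521e-04 mm/s.
R = 8.521e-04 × 3600 = 3.07 mm/hr.
Over 6.4 h: total = 3.07 × 6.4 = 19.648 ≈ 20 mm.

R ≈ 3.07 mm/hr; total ≈ 20 mm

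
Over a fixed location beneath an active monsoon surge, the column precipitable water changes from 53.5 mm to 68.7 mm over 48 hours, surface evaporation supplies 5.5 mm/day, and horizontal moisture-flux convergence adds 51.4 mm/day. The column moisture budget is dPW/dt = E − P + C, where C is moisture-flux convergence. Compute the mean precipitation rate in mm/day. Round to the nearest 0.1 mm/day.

P ≈ 49.3 mm/day

dPW/dt = (68.7 − 53.5) mm / (48/24 day) = +7.600 mm/day.
P = E + C − dPW/dt = 5.5 + (51.4) − (+7.600) = 49.3 mm/day.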